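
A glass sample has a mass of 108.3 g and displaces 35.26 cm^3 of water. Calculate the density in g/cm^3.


Use the definition of density:
  rho = mass / volume
  rho = 108.3 / 35.26 = 3.071 g/cm^3

3.071 g/cm^3


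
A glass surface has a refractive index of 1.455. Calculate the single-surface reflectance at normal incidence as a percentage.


Fresnel reflectance at normal incidence:
  R = ((n - 1)/(n + 1))^2
  (n - 1)/(n + 1) = (1.455 - 1)/(1.455 + 1) = 0.185336
  R = 0.185336^2 = 0.0343494
  R(%) = 0.0343494 * 100 = 3.435%

3.435%


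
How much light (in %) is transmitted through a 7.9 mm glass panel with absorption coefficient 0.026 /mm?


Beer-Lambert law: T = exp(-alpha * thickness)
  exponent = -0.026 * 7.9 = -0.2054
  T = exp(-0.2054) = 0.8143
  Percentage = 0.8143 * 100 = 81.43%

81.43%


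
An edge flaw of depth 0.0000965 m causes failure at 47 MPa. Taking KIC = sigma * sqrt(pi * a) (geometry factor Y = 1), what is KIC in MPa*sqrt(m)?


Fracture toughness: KIC = sigma * sqrt(pi * a)
  pi * a = pi * 0.0000965 = 0.000303164
  sqrt(pi * a) = 0.017412
  KIC = 47 * 0.017412 = 0.818 MPa*sqrt(m)

0.818 MPa*sqrt(m)


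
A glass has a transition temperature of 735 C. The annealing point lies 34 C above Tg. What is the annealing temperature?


The annealing temperature is Tg plus the offset:
  T_anneal = 735 + 34 = 769 C

769 C


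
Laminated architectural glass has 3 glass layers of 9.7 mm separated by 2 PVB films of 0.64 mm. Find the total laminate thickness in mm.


Total thickness = glass contribution + PVB contribution
  Glass: 3 * 9.7 = 29.1 mm
  PVB: 2 * 0.64 = 1.28 mm
  Total = 29.1 + 1.28 = 30.38 mm

30.38 mm


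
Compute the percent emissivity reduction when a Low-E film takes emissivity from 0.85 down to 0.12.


Percentage reduction = (1 - coated/uncoated) * 100
  Ratio = 0.12 / 0.85 = 0.1412
  Reduction = (1 - 0.1412) * 100 = 85.9%

85.9%


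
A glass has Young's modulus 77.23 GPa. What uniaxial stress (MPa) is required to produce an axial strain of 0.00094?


Rearrange E = sigma / epsilon:
  sigma = E * epsilon
  E (MPa) = 77.23 * 1000 = 77230
  sigma = 77230 * 0.00094 = 72.6 MPa

72.6 MPa


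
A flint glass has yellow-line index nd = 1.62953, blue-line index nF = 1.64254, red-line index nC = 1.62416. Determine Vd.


Abbe number formula: Vd = (nd - 1) / (nF - nC)
  nd - 1 = 1.62953 - 1 = 0.62953
  nF - nC = 1.64254 - 1.62416 = 0.01838
  Vd = 0.62953 / 0.01838 = 34.25

34.25


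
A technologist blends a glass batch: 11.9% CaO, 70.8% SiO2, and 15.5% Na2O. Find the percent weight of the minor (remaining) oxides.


Sum the three major oxides:
  SiO2 + Na2O + CaO = 70.8 + 15.5 + 11.9 = 98.2%
Subtract from 100%:
  Others = 100 - 98.2 = 1.8%

1.8%


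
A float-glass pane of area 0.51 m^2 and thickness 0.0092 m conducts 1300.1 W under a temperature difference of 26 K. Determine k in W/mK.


Fourier's law rearranged: k = Q * t / (A * dT)
  Numerator = 1300.1 * 0.0092 = 11.96092
  Denominator = 0.51 * 26 = 13.26
  k = 11.96092 / 13.26 = 0.902 W/mK

0.902 W/mK


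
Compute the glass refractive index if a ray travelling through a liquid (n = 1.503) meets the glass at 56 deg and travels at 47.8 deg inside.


Apply Snell's law: n1 * sin(theta1) = n2 * sin(theta2)
  n2 = n1 * sin(theta1) / sin(theta2)
  sin(56) = 0.829038
  sin(47.8) = 0.740805
  n2 = 1.503 * 0.829038 / 0.740805 = 1.682

1.682


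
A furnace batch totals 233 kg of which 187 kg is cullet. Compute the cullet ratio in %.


Cullet ratio = (cullet mass / total batch mass) * 100
  Ratio = 187 / 233 * 100 = 80.26%

80.26%


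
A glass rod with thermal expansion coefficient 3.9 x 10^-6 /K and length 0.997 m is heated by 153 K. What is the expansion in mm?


Thermal expansion formula: dL = alpha * L0 * dT
  dL = (3.9 x 10^-6) * 0.997 * 153 = 0.00059491 m
Convert to mm: 0.00059491 * 1000 = 0.5949 mm

0.5949 mm


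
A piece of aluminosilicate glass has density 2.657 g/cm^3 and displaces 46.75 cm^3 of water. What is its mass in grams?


Rearrange rho = m / V:
  m = rho * V
  m = 2.657 * 46.75 = 124.215 g

124.215 g


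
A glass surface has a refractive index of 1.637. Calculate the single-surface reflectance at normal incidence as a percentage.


Fresnel reflectance at normal incidence:
  R = ((n - 1)/(n + 1))^2
  (n - 1)/(n + 1) = (1.637 - 1)/(1.637 + 1) = 0.241562
  R = 0.241562^2 = 0.0583522
  R(%) = 0.0583522 * 100 = 5.835%

5.835%


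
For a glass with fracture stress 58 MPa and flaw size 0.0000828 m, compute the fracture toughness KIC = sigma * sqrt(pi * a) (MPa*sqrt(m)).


Fracture toughness: KIC = sigma * sqrt(pi * a)
  pi * a = pi * 0.0000828 = 0.000260124
  sqrt(pi * a) = 0.016128
  KIC = 58 * 0.016128 = 0.935 MPa*sqrt(m)

0.935 MPa*sqrt(m)


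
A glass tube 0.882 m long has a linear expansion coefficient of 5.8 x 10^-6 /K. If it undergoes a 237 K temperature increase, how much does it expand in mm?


Thermal expansion formula: dL = alpha * L0 * dT
  dL = (5.8 x 10^-6) * 0.882 * 237 = 0.0012124 m
Convert to mm: 0.0012124 * 1000 = 1.2124 mm

1.2124 mm


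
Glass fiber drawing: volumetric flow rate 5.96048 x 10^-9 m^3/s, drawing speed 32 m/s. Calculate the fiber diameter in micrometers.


Cross-sectional area from continuity:
  A = Q / v = 5.96048 x 10^-9 / 32 = 1.86265 x 10^-10 m^2
Diameter from circular cross-section:
  d = sqrt(4A / pi) * 10^6 (m -> um)
  d = sqrt(4 * 1.86265 x 10^-10 / pi) * 10^6 = 15.4 um

15.4 um


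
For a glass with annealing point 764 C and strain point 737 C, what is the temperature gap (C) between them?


Gap = T_anneal - T_strain:
  gap = 764 - 737 = 27 C

27 C


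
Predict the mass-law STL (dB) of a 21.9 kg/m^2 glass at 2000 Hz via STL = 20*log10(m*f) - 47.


Mass law: STL = 20 * log10(m * f) - 47
  m * f = 21.9 * 2000 = 43800
  log10(43800) = 4.64147
  STL = 20 * 4.64147 - 47 = 92.8294 - 47 = 45.8 dB

45.8 dB


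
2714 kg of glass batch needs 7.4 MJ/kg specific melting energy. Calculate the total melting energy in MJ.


Total energy = mass * specific energy
  E = 2714 * 7.4 = 20083.6 MJ

20083.6 MJ


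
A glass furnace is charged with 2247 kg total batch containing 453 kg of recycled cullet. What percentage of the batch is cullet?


Cullet ratio = (cullet mass / total batch mass) * 100
  Ratio = 453 / 2247 * 100 = 20.16%

20.16%


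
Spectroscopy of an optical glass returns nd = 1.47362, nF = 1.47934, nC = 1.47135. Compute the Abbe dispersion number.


Abbe number formula: Vd = (nd - 1) / (nF - nC)
  nd - 1 = 1.47362 - 1 = 0.47362
  nF - nC = 1.47934 - 1.47135 = 0.00799
  Vd = 0.47362 / 0.00799 = 59.28

59.28


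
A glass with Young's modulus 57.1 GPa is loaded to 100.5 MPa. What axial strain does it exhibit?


Rearrange E = sigma / epsilon:
  epsilon = sigma / E
  E (MPa) = 57.1 * 1000 = 57100
  epsilon = 100.5 / 57100 = 0.00176

0.00176


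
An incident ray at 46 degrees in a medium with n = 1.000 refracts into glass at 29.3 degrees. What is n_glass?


Apply Snell's law: n1 * sin(theta1) = n2 * sin(theta2)
  n2 = n1 * sin(theta1) / sin(theta2)
  sin(46) = 0.71934
  sin(29.3) = 0.489382
  n2 = 1.000 * 0.71934 / 0.489382 = 1.4699

1.4699


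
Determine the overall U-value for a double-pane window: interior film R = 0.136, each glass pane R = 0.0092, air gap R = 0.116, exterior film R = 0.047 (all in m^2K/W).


Total thermal resistance (series):
  R_total = R_in + R_glass + R_air + R_glass + R_out
  R_total = 0.136 + 0.0092 + 0.116 + 0.0092 + 0.047 = 0.3174 m^2K/W
U-value = 1 / R_total = 1 / 0.3174 = 3.151 W/m^2K

3.151 W/m^2K


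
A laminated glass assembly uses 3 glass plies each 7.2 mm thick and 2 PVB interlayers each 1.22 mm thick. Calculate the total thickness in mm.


Total thickness = glass contribution + PVB contribution
  Glass: 3 * 7.2 = 21.6 mm
  PVB: 2 * 1.22 = 2.44 mm
  Total = 21.6 + 2.44 = 24.04 mm

24.04 mm


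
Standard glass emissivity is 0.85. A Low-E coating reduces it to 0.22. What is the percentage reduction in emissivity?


Percentage reduction = (1 - coated/uncoated) * 100
  Ratio = 0.22 / 0.85 = 0.2588
  Reduction = (1 - 0.2588) * 100 = 74.1%

74.1%


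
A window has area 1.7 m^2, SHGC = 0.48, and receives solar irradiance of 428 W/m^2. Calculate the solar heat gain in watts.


Solar heat gain: Q = Area * SHGC * Irradiance
  Q = 1.7 * 0.48 * 428 = 349.2 W

349.2 W


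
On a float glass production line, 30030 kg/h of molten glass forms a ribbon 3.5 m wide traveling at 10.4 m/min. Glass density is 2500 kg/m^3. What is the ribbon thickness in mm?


Ribbon cross-section from mass balance:
  Volume rate = throughput / density = 30030 / 2500 = 12.012 m^3/h
  thickness = volume rate / (speed * 60 * width), i.e.
  thickness = throughput / (60 * speed * width * density) * 1000
  thickness = 30030 / (60 * 10.4 * 3.5 * 2500) * 1000 = 5.5 mm

5.5 mm


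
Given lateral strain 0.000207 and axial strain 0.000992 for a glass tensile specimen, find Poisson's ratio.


Poisson's ratio: nu = lateral strain / axial strain
  nu = 0.000207 / 0.000992 = 0.2087

0.2087


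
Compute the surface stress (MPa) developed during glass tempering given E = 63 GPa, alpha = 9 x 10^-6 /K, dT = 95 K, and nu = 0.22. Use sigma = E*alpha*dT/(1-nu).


Tempering stress: sigma = E * alpha * dT / (1 - nu)
  E (MPa) = 63 * 1000 = 63000
  Numerator = 63000 * (9 x 10^-6) * 95 = 53.865
  Denominator = 1 - 0.22 = 0.78
  sigma = 53.865 / 0.78 = 69.1 MPa

69.1 MPa


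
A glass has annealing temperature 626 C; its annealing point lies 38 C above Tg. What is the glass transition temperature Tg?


Rearrange T_anneal = Tg + offset for Tg:
  Tg = T_anneal - offset = 626 - 38 = 588 C

588 C


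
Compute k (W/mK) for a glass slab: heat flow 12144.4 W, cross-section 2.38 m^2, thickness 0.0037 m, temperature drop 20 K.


Fourier's law rearranged: k = Q * t / (A * dT)
  Numerator = 12144.4 * 0.0037 = 44.93428
  Denominator = 2.38 * 20 = 47.6
  k = 44.93428 / 47.6 = 0.944 W/mK

0.944 W/mK


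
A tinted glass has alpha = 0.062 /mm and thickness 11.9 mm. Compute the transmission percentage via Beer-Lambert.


Beer-Lambert law: T = exp(-alpha * thickness)
  exponent = -0.062 * 11.9 = -0.7378
  T = exp(-0.7378) = 0.4782
  Percentage = 0.4782 * 100 = 47.82%

47.82%


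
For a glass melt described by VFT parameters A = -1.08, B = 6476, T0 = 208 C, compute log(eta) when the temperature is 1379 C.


VFT equation: log(eta) = A + B / (T - T0)
  T - T0 = 1379 - 208 = 1171
  B / (T - T0) = 6476 / 1171 = 5.53
  log(eta) = -1.08 + 5.53 = 4.45

4.45


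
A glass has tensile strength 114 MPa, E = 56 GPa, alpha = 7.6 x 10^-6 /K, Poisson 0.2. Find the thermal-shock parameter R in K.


Thermal shock resistance: R = sigma * (1 - nu) / (E * alpha)
  Numerator = 114 * (1 - 0.2) = 91.2
  Denominator = 56 * 1000 * (7.6 x 10^-6) = 0.4256
  R = 91.2 / 0.4256 = 214.3 K

214.3 K


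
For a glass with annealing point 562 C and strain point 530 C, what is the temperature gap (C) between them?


Gap = T_anneal - T_strain:
  gap = 562 - 530 = 32 C

32 C


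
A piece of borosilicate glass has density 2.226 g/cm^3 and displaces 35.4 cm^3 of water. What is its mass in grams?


Rearrange rho = m / V:
  m = rho * V
  m = 2.226 * 35.4 = 78.8 g

78.8 g


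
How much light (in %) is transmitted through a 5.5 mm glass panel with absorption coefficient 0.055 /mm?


Beer-Lambert law: T = exp(-alpha * thickness)
  exponent = -0.055 * 5.5 = -0.3025
  T = exp(-0.3025) = 0.739
  Percentage = 0.739 * 100 = 73.9%

73.9%


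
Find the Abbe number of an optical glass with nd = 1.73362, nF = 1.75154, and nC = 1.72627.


Abbe number formula: Vd = (nd - 1) / (nF - nC)
  nd - 1 = 1.73362 - 1 = 0.73362
  nF - nC = 1.75154 - 1.72627 = 0.02527
  Vd = 0.73362 / 0.02527 = 29.03

29.03


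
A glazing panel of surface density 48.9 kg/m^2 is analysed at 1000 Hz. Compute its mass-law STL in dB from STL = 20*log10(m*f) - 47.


Mass law: STL = 20 * log10(m * f) - 47
  m * f = 48.9 * 1000 = 48900
  log10(48900) = 4.68931
  STL = 20 * 4.68931 - 47 = 93.7862 - 47 = 46.8 dB

46.8 dB


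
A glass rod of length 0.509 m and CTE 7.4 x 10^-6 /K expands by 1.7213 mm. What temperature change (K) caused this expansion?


Rearrange dL = alpha * L0 * dT for dT:
  dT = dL / (alpha * L0)
  dL (m) = 1.7213 / 1000 = 0.0017213
  dT = 0.0017213 / ((7.4 x 10^-6) * 0.509) = 457.0 K

457.0 K


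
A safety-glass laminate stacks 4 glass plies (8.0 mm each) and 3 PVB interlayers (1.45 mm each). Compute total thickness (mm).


Total thickness = glass contribution + PVB contribution
  Glass: 4 * 8.0 = 32.0 mm
  PVB: 3 * 1.45 = 4.35 mm
  Total = 32.0 + 4.35 = 36.35 mm

36.35 mm


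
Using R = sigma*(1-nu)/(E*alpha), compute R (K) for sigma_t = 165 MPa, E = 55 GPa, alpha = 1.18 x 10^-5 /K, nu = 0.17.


Thermal shock resistance: R = sigma * (1 - nu) / (E * alpha)
  Numerator = 165 * (1 - 0.17) = 136.95
  Denominator = 55 * 1000 * (1.18 x 10^-5) = 0.649
  R = 136.95 / 0.649 = 211.0 K

211.0 K


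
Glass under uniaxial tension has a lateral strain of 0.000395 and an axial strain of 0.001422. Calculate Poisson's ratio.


Poisson's ratio: nu = lateral strain / axial strain
  nu = 0.000395 / 0.001422 = 0.2778

0.2778


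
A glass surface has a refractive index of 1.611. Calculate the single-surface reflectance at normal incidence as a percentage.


Fresnel reflectance at normal incidence:
  R = ((n - 1)/(n + 1))^2
  (n - 1)/(n + 1) = (1.611 - 1)/(1.611 + 1) = 0.23401
  R = 0.23401^2 = 0.0547607
  R(%) = 0.0547607 * 100 = 5.476%

5.476%


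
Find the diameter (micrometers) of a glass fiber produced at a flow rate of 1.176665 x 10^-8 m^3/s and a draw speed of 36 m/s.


Cross-sectional area from continuity:
  A = Q / v = 1.176665 x 10^-8 / 36 = 3.268514 x 10^-10 m^2
Diameter from circular cross-section:
  d = sqrt(4A / pi) * 10^6 (m -> um)
  d = sqrt(4 * 3.268514 x 10^-10 / pi) * 10^6 = 20.4 um

20.4 um


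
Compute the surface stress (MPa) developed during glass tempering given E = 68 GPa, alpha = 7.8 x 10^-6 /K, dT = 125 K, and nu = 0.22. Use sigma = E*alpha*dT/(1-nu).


Tempering stress: sigma = E * alpha * dT / (1 - nu)
  E (MPa) = 68 * 1000 = 68000
  Numerator = 68000 * (7.8 x 10^-6) * 125 = 66.3
  Denominator = 1 - 0.22 = 0.78
  sigma = 66.3 / 0.78 = 85.0 MPa

85.0 MPa


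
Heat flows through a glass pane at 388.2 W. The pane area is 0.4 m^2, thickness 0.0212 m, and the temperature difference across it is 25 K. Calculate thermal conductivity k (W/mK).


Fourier's law rearranged: k = Q * t / (A * dT)
  Numerator = 388.2 * 0.0212 = 8.22984
  Denominator = 0.4 * 25 = 10.0
  k = 8.22984 / 10.0 = 0.823 W/mK

0.823 W/mK


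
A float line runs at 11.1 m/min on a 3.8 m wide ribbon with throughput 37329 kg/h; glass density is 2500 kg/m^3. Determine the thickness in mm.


Ribbon cross-section from mass balance:
  Volume rate = throughput / density = 37329 / 2500 = 14.9316 m^3/h
  thickness = volume rate / (speed * 60 * width), i.e.
  thickness = throughput / (60 * speed * width * density) * 1000
  thickness = 37329 / (60 * 11.1 * 3.8 * 2500) * 1000 = 5.9 mm

5.9 mm


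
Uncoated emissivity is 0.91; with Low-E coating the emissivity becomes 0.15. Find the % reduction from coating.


Percentage reduction = (1 - coated/uncoated) * 100
  Ratio = 0.15 / 0.91 = 0.1648
  Reduction = (1 - 0.1648) * 100 = 83.5%

83.5%


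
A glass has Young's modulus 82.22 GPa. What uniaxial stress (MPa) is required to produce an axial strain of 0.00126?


Rearrange E = sigma / epsilon:
  sigma = E * epsilon
  E (MPa) = 82.22 * 1000 = 82220
  sigma = 82220 * 0.00126 = 103.6 MPa

103.6 MPa


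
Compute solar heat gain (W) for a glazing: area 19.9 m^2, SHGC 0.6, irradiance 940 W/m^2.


Solar heat gain: Q = Area * SHGC * Irradiance
  Q = 19.9 * 0.6 * 940 = 11223.6 W

11223.6 W


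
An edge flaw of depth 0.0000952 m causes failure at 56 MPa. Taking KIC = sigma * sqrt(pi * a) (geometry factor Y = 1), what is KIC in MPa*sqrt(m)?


Fracture toughness: KIC = sigma * sqrt(pi * a)
  pi * a = pi * 0.0000952 = 0.00029908
  sqrt(pi * a) = 0.017294
  KIC = 56 * 0.017294 = 0.968 MPa*sqrt(m)

0.968 MPa*sqrt(m)


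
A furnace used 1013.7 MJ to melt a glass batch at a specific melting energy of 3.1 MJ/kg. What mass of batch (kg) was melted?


Rearrange E = m * s for m:
  m = E / s
  m = 1013.7 / 3.1 = 327.0 kg

327.0 kg


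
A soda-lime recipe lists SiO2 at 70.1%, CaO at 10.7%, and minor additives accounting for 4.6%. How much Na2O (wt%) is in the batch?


Pieces sum to 100%:
  Na2O = 100 - (SiO2 + CaO + others)
  Na2O = 100 - (70.1 + 10.7 + 4.6) = 14.6%

14.6%


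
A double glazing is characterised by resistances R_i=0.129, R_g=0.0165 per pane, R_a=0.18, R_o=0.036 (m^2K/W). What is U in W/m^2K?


Total thermal resistance (series):
  R_total = R_in + R_glass + R_air + R_glass + R_out
  R_total = 0.129 + 0.0165 + 0.18 + 0.0165 + 0.036 = 0.378 m^2K/W
U-value = 1 / R_total = 1 / 0.378 = 2.646 W/m^2K

2.646 W/m^2K


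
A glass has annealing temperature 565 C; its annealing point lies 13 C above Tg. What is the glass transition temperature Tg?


Rearrange T_anneal = Tg + offset for Tg:
  Tg = T_anneal - offset = 565 - 13 = 552 C

552 C


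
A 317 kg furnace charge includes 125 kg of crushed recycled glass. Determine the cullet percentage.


Cullet ratio = (cullet mass / total batch mass) * 100
  Ratio = 125 / 317 * 100 = 39.43%

39.43%


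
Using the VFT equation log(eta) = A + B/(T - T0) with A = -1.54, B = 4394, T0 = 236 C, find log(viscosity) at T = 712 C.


VFT equation: log(eta) = A + B / (T - T0)
  T - T0 = 712 - 236 = 476
  B / (T - T0) = 4394 / 476 = 9.231
  log(eta) = -1.54 + 9.231 = 7.691

7.691


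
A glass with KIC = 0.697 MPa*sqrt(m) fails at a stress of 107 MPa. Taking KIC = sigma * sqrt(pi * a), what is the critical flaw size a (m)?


Rearrange KIC = sigma * sqrt(pi * a):
  sqrt(pi * a) = KIC / sigma
  sqrt(pi * a) = 0.697 / 107 = 0.006514
  a = (KIC / sigma)^2 / pi
  a = 0.006514^2 / pi = 0.0000135 m

0.0000135 m


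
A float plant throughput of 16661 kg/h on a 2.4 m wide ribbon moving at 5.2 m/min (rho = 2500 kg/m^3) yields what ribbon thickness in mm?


Ribbon cross-section from mass balance:
  Volume rate = throughput / density = 16661 / 2500 = 6.6644 m^3/h
  thickness = volume rate / (speed * 60 * width), i.e.
  thickness = throughput / (60 * speed * width * density) * 1000
  thickness = 16661 / (60 * 5.2 * 2.4 * 2500) * 1000 = 8.9 mm

8.9 mm


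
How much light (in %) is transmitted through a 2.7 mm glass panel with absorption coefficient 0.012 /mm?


Beer-Lambert law: T = exp(-alpha * thickness)
  exponent = -0.012 * 2.7 = -0.0324
  T = exp(-0.0324) = 0.9681
  Percentage = 0.9681 * 100 = 96.81%

96.81%


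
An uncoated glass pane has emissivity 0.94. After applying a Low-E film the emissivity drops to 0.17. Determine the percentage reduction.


Percentage reduction = (1 - coated/uncoated) * 100
  Ratio = 0.17 / 0.94 = 0.1809
  Reduction = (1 - 0.1809) * 100 = 81.9%

81.9%


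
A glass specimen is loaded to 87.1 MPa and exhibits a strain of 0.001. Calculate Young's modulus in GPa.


Young's modulus: E = stress / strain
  E = 87.1 MPa / 0.001 = 87100 MPa
Convert to GPa: 87100 / 1000 = 87.1 GPa

87.1 GPa


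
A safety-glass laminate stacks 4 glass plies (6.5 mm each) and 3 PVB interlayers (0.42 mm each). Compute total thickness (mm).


Total thickness = glass contribution + PVB contribution
  Glass: 4 * 6.5 = 26.0 mm
  PVB: 3 * 0.42 = 1.26 mm
  Total = 26.0 + 1.26 = 27.26 mm

27.26 mm


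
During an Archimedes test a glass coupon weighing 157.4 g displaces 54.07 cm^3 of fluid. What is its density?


Use the definition of density:
  rho = mass / volume
  rho = 157.4 / 54.07 = 2.911 g/cm^3

2.911 g/cm^3


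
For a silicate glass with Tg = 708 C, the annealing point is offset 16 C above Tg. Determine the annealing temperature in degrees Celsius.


The annealing temperature is Tg plus the offset:
  T_anneal = 708 + 16 = 724 C

724 C


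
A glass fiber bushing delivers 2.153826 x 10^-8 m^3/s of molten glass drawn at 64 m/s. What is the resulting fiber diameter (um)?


Cross-sectional area from continuity:
  A = Q / v = 2.153826 x 10^-8 / 64 = 3.365353 x 10^-10 m^2
Diameter from circular cross-section:
  d = sqrt(4A / pi) * 10^6 (m -> um)
  d = sqrt(4 * 3.365353 x 10^-10 / pi) * 10^6 = 20.7 um

20.7 um


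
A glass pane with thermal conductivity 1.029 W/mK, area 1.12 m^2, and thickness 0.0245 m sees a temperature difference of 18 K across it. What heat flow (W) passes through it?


Fourier's law: Q = k * A * dT / t
  Q = 1.029 * 1.12 * 18 / 0.0245
  Q = 20.74464 / 0.0245 = 846.7 W

846.7 W


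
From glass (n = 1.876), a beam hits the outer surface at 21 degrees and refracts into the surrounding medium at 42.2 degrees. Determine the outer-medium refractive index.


Apply Snell's law: n1 * sin(theta1) = n2 * sin(theta2)
  n2 = n1 * sin(theta1) / sin(theta2)
  sin(21) = 0.358368
  sin(42.2) = 0.671721
  n2 = 1.876 * 0.358368 / 0.671721 = 1.0009

1.0009


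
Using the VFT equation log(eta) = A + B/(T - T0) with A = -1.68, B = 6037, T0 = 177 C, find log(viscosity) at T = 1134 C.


VFT equation: log(eta) = A + B / (T - T0)
  T - T0 = 1134 - 177 = 957
  B / (T - T0) = 6037 / 957 = 6.308
  log(eta) = -1.68 + 6.308 = 4.628

4.628


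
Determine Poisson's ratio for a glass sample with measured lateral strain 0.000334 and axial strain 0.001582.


Poisson's ratio: nu = lateral strain / axial strain
  nu = 0.000334 / 0.001582 = 0.2111

0.2111


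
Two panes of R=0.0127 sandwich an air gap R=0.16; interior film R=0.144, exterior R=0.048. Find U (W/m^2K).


Total thermal resistance (series):
  R_total = R_in + R_glass + R_air + R_glass + R_out
  R_total = 0.144 + 0.0127 + 0.16 + 0.0127 + 0.048 = 0.3774 m^2K/W
U-value = 1 / R_total = 1 / 0.3774 = 2.65 W/m^2K

2.65 W/m^2K


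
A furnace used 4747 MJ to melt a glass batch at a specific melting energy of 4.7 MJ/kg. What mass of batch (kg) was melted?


Rearrange E = m * s for m:
  m = E / s
  m = 4747 / 4.7 = 1010.0 kg

1010.0 kg


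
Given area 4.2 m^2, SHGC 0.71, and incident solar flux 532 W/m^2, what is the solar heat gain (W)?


Solar heat gain: Q = Area * SHGC * Irradiance
  Q = 4.2 * 0.71 * 532 = 1586.4 W

1586.4 W


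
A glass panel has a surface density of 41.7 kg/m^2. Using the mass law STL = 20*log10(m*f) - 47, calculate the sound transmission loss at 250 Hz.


Mass law: STL = 20 * log10(m * f) - 47
  m * f = 41.7 * 250 = 10425
  log10(10425) = 4.01808
  STL = 20 * 4.01808 - 47 = 80.3616 - 47 = 33.4 dB

33.4 dB


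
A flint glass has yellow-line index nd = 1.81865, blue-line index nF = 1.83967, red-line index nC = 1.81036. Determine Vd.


Abbe number formula: Vd = (nd - 1) / (nF - nC)
  nd - 1 = 1.81865 - 1 = 0.81865
  nF - nC = 1.83967 - 1.81036 = 0.02931
  Vd = 0.81865 / 0.02931 = 27.93

27.93


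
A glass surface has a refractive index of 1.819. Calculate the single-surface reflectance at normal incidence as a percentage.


Fresnel reflectance at normal incidence:
  R = ((n - 1)/(n + 1))^2
  (n - 1)/(n + 1) = (1.819 - 1)/(1.819 + 1) = 0.290529
  R = 0.290529^2 = 0.0844071
  R(%) = 0.0844071 * 100 = 8.441%

8.441%


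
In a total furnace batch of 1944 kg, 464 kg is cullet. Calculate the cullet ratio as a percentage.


Cullet ratio = (cullet mass / total batch mass) * 100
  Ratio = 464 / 1944 * 100 = 23.87%

23.87%


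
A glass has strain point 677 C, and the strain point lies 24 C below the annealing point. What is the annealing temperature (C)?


T_anneal = T_strain + gap:
  T_anneal = 677 + 24 = 701 C

701 C


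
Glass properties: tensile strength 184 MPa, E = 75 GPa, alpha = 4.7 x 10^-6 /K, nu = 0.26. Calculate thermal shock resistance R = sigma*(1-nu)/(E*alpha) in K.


Thermal shock resistance: R = sigma * (1 - nu) / (E * alpha)
  Numerator = 184 * (1 - 0.26) = 136.16
  Denominator = 75 * 1000 * (4.7 x 10^-6) = 0.3525
  R = 136.16 / 0.3525 = 386.3 K

386.3 K


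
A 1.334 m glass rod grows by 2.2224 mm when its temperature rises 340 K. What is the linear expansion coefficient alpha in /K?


Rearrange dL = alpha * L0 * dT for alpha:
  alpha = dL / (L0 * dT)
  alpha = (2.2224 / 1000) / (1.334 * 340) = 0.0000049 /K = 4.9 x 10^-6 /K

4.9 x 10^-6 /K


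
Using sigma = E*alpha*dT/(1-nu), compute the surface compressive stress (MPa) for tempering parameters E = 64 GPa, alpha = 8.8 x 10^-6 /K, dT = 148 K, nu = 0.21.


Tempering stress: sigma = E * alpha * dT / (1 - nu)
  E (MPa) = 64 * 1000 = 64000
  Numerator = 64000 * (8.8 x 10^-6) * 148 = 83.3536
  Denominator = 1 - 0.21 = 0.79
  sigma = 83.3536 / 0.79 = 105.5 MPa

105.5 MPa


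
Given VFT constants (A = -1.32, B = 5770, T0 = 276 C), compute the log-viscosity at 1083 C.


VFT equation: log(eta) = A + B / (T - T0)
  T - T0 = 1083 - 276 = 807
  B / (T - T0) = 5770 / 807 = 7.15
  log(eta) = -1.32 + 7.15 = 5.83

5.83


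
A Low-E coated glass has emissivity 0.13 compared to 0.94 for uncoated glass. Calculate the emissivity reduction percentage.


Percentage reduction = (1 - coated/uncoated) * 100
  Ratio = 0.13 / 0.94 = 0.1383
  Reduction = (1 - 0.1383) * 100 = 86.2%

86.2%


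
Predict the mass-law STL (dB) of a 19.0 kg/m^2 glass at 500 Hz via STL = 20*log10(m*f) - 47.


Mass law: STL = 20 * log10(m * f) - 47
  m * f = 19.0 * 500 = 9500
  log10(9500) = 3.97772
  STL = 20 * 3.97772 - 47 = 79.5544 - 47 = 32.6 dB

32.6 dB


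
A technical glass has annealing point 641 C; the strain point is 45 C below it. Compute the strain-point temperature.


Strain point = annealing point - difference:
  T_strain = 641 - 45 = 596 C

596 C


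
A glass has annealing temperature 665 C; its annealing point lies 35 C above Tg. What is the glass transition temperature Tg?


Rearrange T_anneal = Tg + offset for Tg:
  Tg = T_anneal - offset = 665 - 35 = 630 C

630 C


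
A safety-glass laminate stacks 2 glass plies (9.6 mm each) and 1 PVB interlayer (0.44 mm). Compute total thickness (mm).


Total thickness = glass contribution + PVB contribution
  Glass: 2 * 9.6 = 19.2 mm
  PVB: 1 * 0.44 = 0.44 mm
  Total = 19.2 + 0.44 = 19.64 mm

19.64 mm


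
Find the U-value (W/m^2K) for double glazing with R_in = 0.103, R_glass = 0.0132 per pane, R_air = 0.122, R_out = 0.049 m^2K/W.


Total thermal resistance (series):
  R_total = R_in + R_glass + R_air + R_glass + R_out
  R_total = 0.103 + 0.0132 + 0.122 + 0.0132 + 0.049 = 0.3004 m^2K/W
U-value = 1 / R_total = 1 / 0.3004 = 3.329 W/m^2K

3.329 W/m^2K


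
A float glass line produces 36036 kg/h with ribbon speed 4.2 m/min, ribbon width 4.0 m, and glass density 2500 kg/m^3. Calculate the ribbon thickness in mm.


Ribbon cross-section from mass balance:
  Volume rate = throughput / density = 36036 / 2500 = 14.4144 m^3/h
  thickness = volume rate / (speed * 60 * width), i.e.
  thickness = throughput / (60 * speed * width * density) * 1000
  thickness = 36036 / (60 * 4.2 * 4.0 * 2500) * 1000 = 14.3 mm

14.3 mm


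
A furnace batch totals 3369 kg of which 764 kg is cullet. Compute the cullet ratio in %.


Cullet ratio = (cullet mass / total batch mass) * 100
  Ratio = 764 / 3369 * 100 = 22.68%

22.68%


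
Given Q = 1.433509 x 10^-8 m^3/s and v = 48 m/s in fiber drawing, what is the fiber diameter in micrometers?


Cross-sectional area from continuity:
  A = Q / v = 1.433509 x 10^-8 / 48 = 2.986477 x 10^-10 m^2
Diameter from circular cross-section:
  d = sqrt(4A / pi) * 10^6 (m -> um)
  d = sqrt(4 * 2.986477 x 10^-10 / pi) * 10^6 = 19.5 um

19.5 um


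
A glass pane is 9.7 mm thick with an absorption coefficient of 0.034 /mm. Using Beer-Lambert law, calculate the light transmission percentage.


Beer-Lambert law: T = exp(-alpha * thickness)
  exponent = -0.034 * 9.7 = -0.3298
  T = exp(-0.3298) = 0.7191
  Percentage = 0.7191 * 100 = 71.91%

71.91%


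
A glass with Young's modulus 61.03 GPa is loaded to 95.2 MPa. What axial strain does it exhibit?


Rearrange E = sigma / epsilon:
  epsilon = sigma / E
  E (MPa) = 61.03 * 1000 = 61030
  epsilon = 95.2 / 61030 = 0.00156

0.00156


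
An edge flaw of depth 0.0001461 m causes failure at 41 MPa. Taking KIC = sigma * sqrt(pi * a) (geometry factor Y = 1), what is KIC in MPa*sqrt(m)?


Fracture toughness: KIC = sigma * sqrt(pi * a)
  pi * a = pi * 0.0001461 = 0.000458987
  sqrt(pi * a) = 0.021424
  KIC = 41 * 0.021424 = 0.878 MPa*sqrt(m)

0.878 MPa*sqrt(m)


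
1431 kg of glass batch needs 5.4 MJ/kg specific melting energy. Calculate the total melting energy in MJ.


Total energy = mass * specific energy
  E = 1431 * 5.4 = 7727.4 MJ

7727.4 MJ


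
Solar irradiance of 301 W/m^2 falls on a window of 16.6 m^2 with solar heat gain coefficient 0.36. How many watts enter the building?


Solar heat gain: Q = Area * SHGC * Irradiance
  Q = 16.6 * 0.36 * 301 = 1798.8 W

1798.8 W


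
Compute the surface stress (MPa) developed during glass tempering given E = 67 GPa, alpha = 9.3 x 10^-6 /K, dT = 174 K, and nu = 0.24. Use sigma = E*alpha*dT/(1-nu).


Tempering stress: sigma = E * alpha * dT / (1 - nu)
  E (MPa) = 67 * 1000 = 67000
  Numerator = 67000 * (9.3 x 10^-6) * 174 = 108.4194
  Denominator = 1 - 0.24 = 0.76
  sigma = 108.4194 / 0.76 = 142.7 MPa

142.7 MPa


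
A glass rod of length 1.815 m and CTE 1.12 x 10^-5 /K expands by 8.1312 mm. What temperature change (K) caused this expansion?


Rearrange dL = alpha * L0 * dT for dT:
  dT = dL / (alpha * L0)
  dL (m) = 8.1312 / 1000 = 0.0081312
  dT = 0.0081312 / ((1.12 x 10^-5) * 1.815) = 400.0 K

400.0 K


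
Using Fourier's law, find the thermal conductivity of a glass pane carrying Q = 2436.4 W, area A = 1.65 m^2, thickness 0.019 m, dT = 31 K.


Fourier's law rearranged: k = Q * t / (A * dT)
  Numerator = 2436.4 * 0.019 = 46.2916
  Denominator = 1.65 * 31 = 51.15
  k = 46.2916 / 51.15 = 0.905 W/mK

0.905 W/mK


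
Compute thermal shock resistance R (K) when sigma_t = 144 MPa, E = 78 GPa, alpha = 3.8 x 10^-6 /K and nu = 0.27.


Thermal shock resistance: R = sigma * (1 - nu) / (E * alpha)
  Numerator = 144 * (1 - 0.27) = 105.12
  Denominator = 78 * 1000 * (3.8 x 10^-6) = 0.2964
  R = 105.12 / 0.2964 = 354.7 K

354.7 K


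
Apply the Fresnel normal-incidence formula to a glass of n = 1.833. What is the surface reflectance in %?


Fresnel reflectance at normal incidence:
  R = ((n - 1)/(n + 1))^2
  (n - 1)/(n + 1) = (1.833 - 1)/(1.833 + 1) = 0.294035
  R = 0.294035^2 = 0.0864566
  R(%) = 0.0864566 * 100 = 8.646%

8.646%


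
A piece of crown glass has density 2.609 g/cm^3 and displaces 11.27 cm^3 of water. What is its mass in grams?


Rearrange rho = m / V:
  m = rho * V
  m = 2.609 * 11.27 = 29.403 g

29.403 g


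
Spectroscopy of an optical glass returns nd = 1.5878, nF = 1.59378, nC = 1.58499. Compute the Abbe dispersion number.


Abbe number formula: Vd = (nd - 1) / (nF - nC)
  nd - 1 = 1.5878 - 1 = 0.5878
  nF - nC = 1.59378 - 1.58499 = 0.00879
  Vd = 0.5878 / 0.00879 = 66.87

66.87


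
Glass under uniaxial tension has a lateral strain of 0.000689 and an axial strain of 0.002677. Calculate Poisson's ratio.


Poisson's ratio: nu = lateral strain / axial strain
  nu = 0.000689 / 0.002677 = 0.2574

0.2574


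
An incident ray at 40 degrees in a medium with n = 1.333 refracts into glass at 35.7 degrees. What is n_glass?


Apply Snell's law: n1 * sin(theta1) = n2 * sin(theta2)
  n2 = n1 * sin(theta1) / sin(theta2)
  sin(40) = 0.642788
  sin(35.7) = 0.583541
  n2 = 1.333 * 0.642788 / 0.583541 = 1.4683

1.4683


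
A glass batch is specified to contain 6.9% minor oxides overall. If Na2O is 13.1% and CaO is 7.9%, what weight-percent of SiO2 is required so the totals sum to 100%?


Known pieces sum to 100%:
  SiO2 = 100 - (others + Na2O + CaO)
  SiO2 = 100 - (6.9 + 13.1 + 7.9) = 72.1%

72.1%


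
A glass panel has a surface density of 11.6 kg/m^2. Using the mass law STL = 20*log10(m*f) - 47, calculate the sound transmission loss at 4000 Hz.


Mass law: STL = 20 * log10(m * f) - 47
  m * f = 11.6 * 4000 = 46400
  log10(46400) = 4.66652
  STL = 20 * 4.66652 - 47 = 93.3304 - 47 = 46.3 dB

46.3 dB


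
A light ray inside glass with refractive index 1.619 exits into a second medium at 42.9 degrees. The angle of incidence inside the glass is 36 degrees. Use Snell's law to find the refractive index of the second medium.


Apply Snell's law: n1 * sin(theta1) = n2 * sin(theta2)
  n2 = n1 * sin(theta1) / sin(theta2)
  sin(36) = 0.587785
  sin(42.9) = 0.680721
  n2 = 1.619 * 0.587785 / 0.680721 = 1.398

1.398


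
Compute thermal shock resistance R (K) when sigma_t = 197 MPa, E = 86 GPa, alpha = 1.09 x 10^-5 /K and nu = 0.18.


Thermal shock resistance: R = sigma * (1 - nu) / (E * alpha)
  Numerator = 197 * (1 - 0.18) = 161.54
  Denominator = 86 * 1000 * (1.09 x 10^-5) = 0.9374
  R = 161.54 / 0.9374 = 172.3 K

172.3 K


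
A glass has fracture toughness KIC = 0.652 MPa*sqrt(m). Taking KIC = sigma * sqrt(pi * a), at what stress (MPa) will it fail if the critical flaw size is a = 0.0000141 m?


Rearrange KIC = sigma * sqrt(pi * a):
  sigma = KIC / sqrt(pi * a)
  sqrt(pi * 0.0000141) = 0.006656
  sigma = 0.652 / 0.006656 = 97.96 MPa

97.96 MPa


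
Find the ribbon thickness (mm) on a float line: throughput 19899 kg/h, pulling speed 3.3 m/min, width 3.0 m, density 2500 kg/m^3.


Ribbon cross-section from mass balance:
  Volume rate = throughput / density = 19899 / 2500 = 7.9596 m^3/h
  thickness = volume rate / (speed * 60 * width), i.e.
  thickness = throughput / (60 * speed * width * density) * 1000
  thickness = 19899 / (60 * 3.3 * 3.0 * 2500) * 1000 = 13.4 mm

13.4 mm


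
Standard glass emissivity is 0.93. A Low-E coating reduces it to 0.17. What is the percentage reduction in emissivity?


Percentage reduction = (1 - coated/uncoated) * 100
  Ratio = 0.17 / 0.93 = 0.1828
  Reduction = (1 - 0.1828) * 100 = 81.7%

81.7%


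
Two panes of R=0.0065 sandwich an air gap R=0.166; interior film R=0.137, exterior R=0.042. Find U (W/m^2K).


Total thermal resistance (series):
  R_total = R_in + R_glass + R_air + R_glass + R_out
  R_total = 0.137 + 0.0065 + 0.166 + 0.0065 + 0.042 = 0.358 m^2K/W
U-value = 1 / R_total = 1 / 0.358 = 2.793 W/m^2K

2.793 W/m^2K


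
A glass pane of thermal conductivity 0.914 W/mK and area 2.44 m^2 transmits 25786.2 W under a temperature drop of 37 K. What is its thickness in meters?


Fourier's law: t = k * A * dT / Q
  t = 0.914 * 2.44 * 37 / 25786.2
  t = 82.51592 / 25786.2 = 0.0032 m

0.0032 m


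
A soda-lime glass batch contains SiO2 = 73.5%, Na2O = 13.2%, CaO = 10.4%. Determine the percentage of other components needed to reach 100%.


Sum the three major oxides:
  SiO2 + Na2O + CaO = 73.5 + 13.2 + 10.4 = 97.1%
Subtract from 100%:
  Others = 100 - 97.1 = 2.9%

2.9%


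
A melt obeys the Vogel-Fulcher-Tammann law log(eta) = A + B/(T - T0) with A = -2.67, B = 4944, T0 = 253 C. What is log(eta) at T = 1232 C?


VFT equation: log(eta) = A + B / (T - T0)
  T - T0 = 1232 - 253 = 979
  B / (T - T0) = 4944 / 979 = 5.05
  log(eta) = -2.67 + 5.05 = 2.38

2.38


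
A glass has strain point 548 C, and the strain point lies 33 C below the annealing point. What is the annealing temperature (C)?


T_anneal = T_strain + gap:
  T_anneal = 548 + 33 = 581 C

581 C


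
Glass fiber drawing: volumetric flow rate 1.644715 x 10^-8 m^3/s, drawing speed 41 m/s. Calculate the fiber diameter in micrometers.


Cross-sectional area from continuity:
  A = Q / v = 1.644715 x 10^-8 / 41 = 4.0115 x 10^-10 m^2
Diameter from circular cross-section:
  d = sqrt(4A / pi) * 10^6 (m -> um)
  d = sqrt(4 * 4.0115 x 10^-10 / pi) * 10^6 = 22.6 um

22.6 um


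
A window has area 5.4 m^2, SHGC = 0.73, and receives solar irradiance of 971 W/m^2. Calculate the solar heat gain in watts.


Solar heat gain: Q = Area * SHGC * Irradiance
  Q = 5.4 * 0.73 * 971 = 3827.7 W

3827.7 W


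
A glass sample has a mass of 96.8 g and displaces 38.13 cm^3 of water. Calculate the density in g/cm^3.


Use the definition of density:
  rho = mass / volume
  rho = 96.8 / 38.13 = 2.539 g/cm^3

2.539 g/cm^3


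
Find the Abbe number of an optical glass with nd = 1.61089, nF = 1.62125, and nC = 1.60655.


Abbe number formula: Vd = (nd - 1) / (nF - nC)
  nd - 1 = 1.61089 - 1 = 0.61089
  nF - nC = 1.62125 - 1.60655 = 0.0147
  Vd = 0.61089 / 0.0147 = 41.56

41.56


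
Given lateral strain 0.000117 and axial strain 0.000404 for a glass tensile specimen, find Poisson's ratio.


Poisson's ratio: nu = lateral strain / axial strain
  nu = 0.000117 / 0.000404 = 0.2896

0.2896


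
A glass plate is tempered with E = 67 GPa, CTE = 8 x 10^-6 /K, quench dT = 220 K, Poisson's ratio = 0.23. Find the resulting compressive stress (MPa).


Tempering stress: sigma = E * alpha * dT / (1 - nu)
  E (MPa) = 67 * 1000 = 67000
  Numerator = 67000 * (8 x 10^-6) * 220 = 117.92
  Denominator = 1 - 0.23 = 0.77
  sigma = 117.92 / 0.77 = 153.1 MPa

153.1 MPa


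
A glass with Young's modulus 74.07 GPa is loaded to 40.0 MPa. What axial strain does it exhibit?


Rearrange E = sigma / epsilon:
  epsilon = sigma / E
  E (MPa) = 74.07 * 1000 = 74070
  epsilon = 40.0 / 74070 = 0.00054

0.00054


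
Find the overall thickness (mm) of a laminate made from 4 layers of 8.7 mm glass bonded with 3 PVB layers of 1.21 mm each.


Total thickness = glass contribution + PVB contribution
  Glass: 4 * 8.7 = 34.8 mm
  PVB: 3 * 1.21 = 3.63 mm
  Total = 34.8 + 3.63 = 38.43 mm

38.43 mm


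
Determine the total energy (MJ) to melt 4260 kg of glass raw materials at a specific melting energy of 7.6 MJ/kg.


Total energy = mass * specific energy
  E = 4260 * 7.6 = 32376 MJ

32376 MJ


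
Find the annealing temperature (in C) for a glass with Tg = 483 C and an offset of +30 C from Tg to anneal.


The annealing temperature is Tg plus the offset:
  T_anneal = 483 + 30 = 513 C

513 C


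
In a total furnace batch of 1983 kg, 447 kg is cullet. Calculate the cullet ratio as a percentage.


Cullet ratio = (cullet mass / total batch mass) * 100
  Ratio = 447 / 1983 * 100 = 22.54%

22.54%


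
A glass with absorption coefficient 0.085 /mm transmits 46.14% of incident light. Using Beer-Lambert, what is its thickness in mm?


Rearrange T = exp(-alpha * thickness):
  thickness = -ln(T) / alpha
  T = 46.14/100 = 0.4614
  ln(T) = -0.77349
  -ln(T) = 0.77349
  thickness = 0.77349 / 0.085 = 9.1 mm

9.1 mm


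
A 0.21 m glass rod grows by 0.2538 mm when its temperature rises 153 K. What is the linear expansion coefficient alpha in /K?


Rearrange dL = alpha * L0 * dT for alpha:
  alpha = dL / (L0 * dT)
  alpha = (0.2538 / 1000) / (0.21 * 153) = 0.000007899 /K = 7.899 x 10^-6 /K

7.899 x 10^-6 /K


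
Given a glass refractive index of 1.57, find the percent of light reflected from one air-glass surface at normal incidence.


Fresnel reflectance at normal incidence:
  R = ((n - 1)/(n + 1))^2
  (n - 1)/(n + 1) = (1.57 - 1)/(1.57 + 1) = 0.22179
  R = 0.22179^2 = 0.0491908
  R(%) = 0.0491908 * 100 = 4.919%

4.919%


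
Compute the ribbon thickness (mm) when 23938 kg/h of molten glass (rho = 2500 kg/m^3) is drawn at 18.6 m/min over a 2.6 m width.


Ribbon cross-section from mass balance:
  Volume rate = throughput / density = 23938 / 2500 = 9.5752 m^3/h
  thickness = volume rate / (speed * 60 * width), i.e.
  thickness = throughput / (60 * speed * width * density) * 1000
  thickness = 23938 / (60 * 18.6 * 2.6 * 2500) * 1000 = 3.3 mm

3.3 mm


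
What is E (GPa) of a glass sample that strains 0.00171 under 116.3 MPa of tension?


Young's modulus: E = stress / strain
  E = 116.3 MPa / 0.00171 = 68011.7 MPa
Convert to GPa: 68011.7 / 1000 = 68.01 GPa

68.01 GPa
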